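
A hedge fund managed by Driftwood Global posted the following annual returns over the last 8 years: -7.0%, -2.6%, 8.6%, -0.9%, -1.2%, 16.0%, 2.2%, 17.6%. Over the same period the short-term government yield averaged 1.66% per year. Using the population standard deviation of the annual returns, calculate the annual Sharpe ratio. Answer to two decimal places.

μ = (-7 − 2.6 + 8.6 − 0.9 − 1.2 + 16 + 2.2 + 17.6) / 8 = 32.70 / 8 = 4.0875%
Population σ = √[Σ(r − μ)² / 8] = √[568.9088 / 8] = √71.1136 = 8.4329%
Sharpe = (μ − rf) / σ = (4.0875 − 1.66) / 8.4329 = 2.4275 / 8.4329 = 0.2879

0.29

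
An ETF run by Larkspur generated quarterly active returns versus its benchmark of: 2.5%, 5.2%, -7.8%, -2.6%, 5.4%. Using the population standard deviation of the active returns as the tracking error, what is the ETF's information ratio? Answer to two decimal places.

0.11

r̄ = (2.5 + 5.2 − 7.8 − 2.6 + 5.4) / 5 = 2.70 / 5 = 0.5400%
Population std dev = √[128.5920 / 5] = 5.0713%
IR = r̄ / tracking error = 0.5400 / 5.0713 = 0.1065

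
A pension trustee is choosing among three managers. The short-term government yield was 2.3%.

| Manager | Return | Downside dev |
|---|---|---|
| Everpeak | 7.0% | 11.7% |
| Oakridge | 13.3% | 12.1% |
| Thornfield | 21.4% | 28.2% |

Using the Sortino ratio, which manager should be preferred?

Oakridge

Everpeak: Sortino ratio = (7.0% − 2.3%) / 11.7% = 0.402
Oakridge: Sortino ratio = (13.3% − 2.3%) / 12.1% = 0.909
Thornfield: Sortino ratio = (21.4% − 2.3%) / 28.2% = 0.677
Highest: Oakridge (0.909).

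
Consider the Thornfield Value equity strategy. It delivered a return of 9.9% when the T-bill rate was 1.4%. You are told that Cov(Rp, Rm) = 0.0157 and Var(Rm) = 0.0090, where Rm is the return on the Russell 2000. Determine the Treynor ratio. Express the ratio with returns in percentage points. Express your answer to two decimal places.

4.87

β = Cov / Var = 0.0157 / 0.0090 = 1.7444
Treynor = (Rp − Rf) / β = (9.9% − 1.4%) / 1.7444 = 8.50 / 1.7444 = 4.8727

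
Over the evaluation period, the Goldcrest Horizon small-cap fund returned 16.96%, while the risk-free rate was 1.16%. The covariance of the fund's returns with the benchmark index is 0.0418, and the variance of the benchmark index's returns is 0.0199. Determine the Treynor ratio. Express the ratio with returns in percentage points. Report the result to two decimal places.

β = Cov / Var = 0.0418 / 0.0199 = 2.1005
Treynor = (Rp − Rf) / β = (16.96% − 1.16%) / 2.1005 = 15.80 / 2.1005 = 7.5220

7.52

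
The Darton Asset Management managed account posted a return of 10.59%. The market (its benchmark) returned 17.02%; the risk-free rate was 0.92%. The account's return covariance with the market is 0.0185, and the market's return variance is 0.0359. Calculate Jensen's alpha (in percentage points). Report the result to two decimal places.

1.37

β = Cov / Var = 0.0185 / 0.0359 = 0.5153
E[R] = Rf + β(Rm − Rf) = 0.92% + 0.5153 × (17.02% − 0.92%) = 9.2163%
α = Rp − E[R] = 10.59% − 9.2163% = 1.3737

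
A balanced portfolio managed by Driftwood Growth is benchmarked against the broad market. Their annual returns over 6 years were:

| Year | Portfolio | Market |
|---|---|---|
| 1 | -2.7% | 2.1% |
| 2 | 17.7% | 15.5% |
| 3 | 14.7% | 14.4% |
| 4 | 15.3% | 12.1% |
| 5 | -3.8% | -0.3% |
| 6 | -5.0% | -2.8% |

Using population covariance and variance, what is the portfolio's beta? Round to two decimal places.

r̄p = 6.0333%,  r̄m = 6.8333%
Cov = Σ(rp − r̄p)(rm − r̄m) / 6 = 72.2106
Var(rm) = Σ(rm − r̄m)² / 6 = 54.3656
β = Cov / Var = 72.2106 / 54.3656 = 1.3282

1.33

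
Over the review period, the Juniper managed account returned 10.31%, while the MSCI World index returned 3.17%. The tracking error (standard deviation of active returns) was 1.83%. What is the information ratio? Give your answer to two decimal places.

3.90

IR = (Rp − Rb) / TE = (10.31% − 3.17%) / 1.83% = 7.14% / 1.83% = 3.9016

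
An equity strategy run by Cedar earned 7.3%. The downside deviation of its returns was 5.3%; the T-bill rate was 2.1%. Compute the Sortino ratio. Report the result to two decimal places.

0.98

Sortino = (Rp − Rf) / σd = (7.3% − 2.1%) / 5.3% = 5.20% / 5.3% = 0.9811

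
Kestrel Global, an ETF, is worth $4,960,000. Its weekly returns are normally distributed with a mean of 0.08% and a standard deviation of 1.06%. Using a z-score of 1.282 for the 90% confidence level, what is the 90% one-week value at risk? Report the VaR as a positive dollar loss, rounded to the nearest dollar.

$63,434

Return at the 90% tail: μ − z·σ = 0.08% − 1.282 × 1.06% = 0.08 − 1.35892 = -1.27892%
VaR = −(-1.27892%) × $4,960,000 = 1.27892% × $4,960,000 = $63,434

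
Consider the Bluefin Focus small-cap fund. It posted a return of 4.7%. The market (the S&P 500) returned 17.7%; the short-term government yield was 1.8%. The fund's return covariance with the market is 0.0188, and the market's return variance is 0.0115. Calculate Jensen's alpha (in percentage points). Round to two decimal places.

-23.09

β = Cov / Var = 0.0188 / 0.0115 = 1.6348
E[R] = Rf + β(Rm − Rf) = 1.8% + 1.6348 × (17.7% − 1.8%) = 27.7933%
α = Rp − E[R] = 4.7% − 27.7933% = -23.0933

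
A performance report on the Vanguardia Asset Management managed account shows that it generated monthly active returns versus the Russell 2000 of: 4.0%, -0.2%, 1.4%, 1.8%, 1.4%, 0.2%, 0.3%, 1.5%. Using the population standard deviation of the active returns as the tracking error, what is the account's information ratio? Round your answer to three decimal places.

r̄ = (4 − 0.2 + 1.4 + 1.8 + 1.4 + 0.2 + 0.3 + 1.5) / 8 = 10.40 / 8 = 1.3000%
Population std dev = √[12.0600 / 8] = 1.2278%
IR = r̄ / tracking error = 1.3000 / 1.2278 = 1.0588

1.059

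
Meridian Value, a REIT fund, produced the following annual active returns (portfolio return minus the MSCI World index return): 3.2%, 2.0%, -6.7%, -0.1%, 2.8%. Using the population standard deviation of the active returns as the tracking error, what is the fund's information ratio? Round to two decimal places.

0.07

μ = (3.2 + 2 − 6.7 − 0.1 + 2.8) / 5 = 1.20 / 5 = 0.2400%
Population std dev = √[66.6920 / 5] = 3.6522%
IR = μ / tracking error = 0.2400 / 3.6522 = 0.0657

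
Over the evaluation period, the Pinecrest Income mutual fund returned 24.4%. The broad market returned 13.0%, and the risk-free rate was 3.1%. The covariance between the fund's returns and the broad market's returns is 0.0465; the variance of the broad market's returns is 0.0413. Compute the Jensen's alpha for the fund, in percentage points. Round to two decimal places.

β = Cov / Var = 0.0465 / 0.0413 = 1.1259
E[R] = Rf + β(Rm − Rf) = 3.1% + 1.1259 × (13.0% − 3.1%) = 14.2464%
α = Rp − E[R] = 24.4% − 14.2464% = 10.1536

10.15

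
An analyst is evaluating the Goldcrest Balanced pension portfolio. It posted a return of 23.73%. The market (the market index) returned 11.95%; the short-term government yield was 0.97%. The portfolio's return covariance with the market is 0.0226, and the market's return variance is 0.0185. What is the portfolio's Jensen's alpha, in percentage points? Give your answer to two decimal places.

β = Cov / Var = 0.0226 / 0.0185 = 1.2216
E[R] = Rf + β(Rm − Rf) = 0.97% + 1.2216 × (11.95% − 0.97%) = 14.3832%
α = Rp − E[R] = 23.73% − 14.3832% = 9.3468

9.35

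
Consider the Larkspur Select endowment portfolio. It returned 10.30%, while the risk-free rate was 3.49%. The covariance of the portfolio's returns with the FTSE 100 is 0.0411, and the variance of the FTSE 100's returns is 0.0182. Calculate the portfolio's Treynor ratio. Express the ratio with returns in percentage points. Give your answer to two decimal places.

3.02

β = Cov / Var = 0.0411 / 0.0182 = 2.2582
Treynor = (Rp − Rf) / β = (10.30% − 3.49%) / 2.2582 = 6.81 / 2.2582 = 3.0157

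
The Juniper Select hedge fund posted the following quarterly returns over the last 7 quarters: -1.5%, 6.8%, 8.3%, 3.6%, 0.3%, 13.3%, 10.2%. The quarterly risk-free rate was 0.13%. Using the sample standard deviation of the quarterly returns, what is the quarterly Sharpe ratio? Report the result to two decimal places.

r̄ = (-1.5 + 6.8 + 8.3 + 3.6 + 0.3 + 13.3 + 10.2) / 7 = 41.00 / 7 = 5.8571%
Σ(r − r̄)² = (-1.5 − 5.8571)² + (6.8 − 5.8571)² + … = 171.2171
σ = √[171.2171 / 6] = 5.3419%
Sharpe = (r̄ − rf) / σ = (5.8571 − 0.13) / 5.3419 = 5.7271 / 5.3419 = 1.0721

1.07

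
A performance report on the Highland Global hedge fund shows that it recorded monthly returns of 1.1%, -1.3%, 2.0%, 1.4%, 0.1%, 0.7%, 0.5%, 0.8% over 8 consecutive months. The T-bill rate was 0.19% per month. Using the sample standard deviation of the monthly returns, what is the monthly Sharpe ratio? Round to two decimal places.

0.48

r̄ = (1.1 − 1.3 + 2 + 1.4 + 0.1 + 0.7 + 0.5 + 0.8) / 8 = 0.6625%
Sample std dev = √[6.7388 / 7] = 0.9812%
Sharpe = (r̄ − rf) / σ = (0.6625 − 0.19) / 0.9812 = 0.4725 / 0.9812 = 0.4816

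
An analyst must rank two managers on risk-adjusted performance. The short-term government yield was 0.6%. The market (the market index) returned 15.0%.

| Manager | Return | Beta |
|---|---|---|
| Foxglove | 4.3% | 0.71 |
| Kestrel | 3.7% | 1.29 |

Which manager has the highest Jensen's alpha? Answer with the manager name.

Foxglove

Foxglove: α = 4.3% − [0.6% + 0.71 × (15.0% − 0.6%)] = -6.524
Kestrel: α = 3.7% − [0.6% + 1.29 × (15.0% − 0.6%)] = -15.476
Highest: Foxglove (-6.524).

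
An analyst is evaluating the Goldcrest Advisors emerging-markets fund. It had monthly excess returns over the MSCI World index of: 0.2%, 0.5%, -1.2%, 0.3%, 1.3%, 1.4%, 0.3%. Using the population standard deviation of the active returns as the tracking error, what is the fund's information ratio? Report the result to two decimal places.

Mean return r̄ = 2.80 / 7 = 0.4000%
Population σ = √[Σ(r − r̄)² / 7] = √[4.4400 / 7] = √0.6343 = 0.7964%
IR = r̄ / tracking error = 0.4000 / 0.7964 = 0.5023

0.50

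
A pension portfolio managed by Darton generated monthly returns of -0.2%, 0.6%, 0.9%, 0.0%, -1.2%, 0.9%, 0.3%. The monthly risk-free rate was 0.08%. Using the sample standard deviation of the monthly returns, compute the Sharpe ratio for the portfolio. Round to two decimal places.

Mean return r̄ = 1.30 / 7 = 0.1857%
Sample σ = √[Σ(r − r̄)² / 6] = √[3.3086 / 6] = √0.5514 = 0.7426%
Sharpe = (r̄ − rf) / σ = (0.1857 − 0.08) / 0.7426 = 0.1057 / 0.7426 = 0.1423

0.14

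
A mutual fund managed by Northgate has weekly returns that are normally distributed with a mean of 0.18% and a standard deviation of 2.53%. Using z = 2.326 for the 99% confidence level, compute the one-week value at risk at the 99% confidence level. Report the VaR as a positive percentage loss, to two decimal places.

5.70

VaR (as % loss) = −(μ − z·σ) = −(0.18% − 2.326 × 2.53%) = −(-5.70478%) = 5.70478%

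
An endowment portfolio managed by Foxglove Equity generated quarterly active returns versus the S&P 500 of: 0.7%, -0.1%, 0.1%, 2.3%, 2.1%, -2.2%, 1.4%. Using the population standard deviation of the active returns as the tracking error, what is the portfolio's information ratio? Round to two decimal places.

Mean return r̄ = 4.30 / 7 = 0.6143%
Σ(r − r̄)² = 14.3686; population σ = √(14.3686/7) = 1.4327%
IR = r̄ / tracking error = 0.6143 / 1.4327 = 0.4288

0.43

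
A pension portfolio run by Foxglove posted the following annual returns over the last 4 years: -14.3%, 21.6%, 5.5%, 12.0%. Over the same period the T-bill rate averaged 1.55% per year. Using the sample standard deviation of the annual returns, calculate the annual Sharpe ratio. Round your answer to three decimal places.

0.306

Mean return r̄ = 24.80 / 4 = 6.2000%
Σ(r − r̄)² = 691.5400; sample σ = √(691.5400/3) = 15.1827%
Sharpe = (r̄ − rf) / σ = (6.2000 − 1.55) / 15.1827 = 4.6500 / 15.1827 = 0.3063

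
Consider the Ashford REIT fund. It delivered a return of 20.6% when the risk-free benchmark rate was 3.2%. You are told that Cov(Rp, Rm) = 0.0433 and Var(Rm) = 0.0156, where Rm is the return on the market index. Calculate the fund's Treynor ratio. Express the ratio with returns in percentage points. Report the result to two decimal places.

6.27

β = Cov / Var = 0.0433 / 0.0156 = 2.7756
Treynor = (Rp − Rf) / β = (20.6% − 3.2%) / 2.7756 = 17.40 / 2.7756 = 6.2689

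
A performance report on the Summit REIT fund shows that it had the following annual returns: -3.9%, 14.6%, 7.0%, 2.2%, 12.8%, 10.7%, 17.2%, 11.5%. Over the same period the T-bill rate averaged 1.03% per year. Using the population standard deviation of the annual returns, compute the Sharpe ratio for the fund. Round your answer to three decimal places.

1.227

r̄ = (-3.9 + 14.6 + 7 + 2.2 + 12.8 + 10.7 + 17.2 + 11.5) / 8 = 9.0125%
Population std dev = √[338.8288 / 8] = 6.5080%
Sharpe = (r̄ − rf) / σ = (9.0125 − 1.03) / 6.5080 = 7.9825 / 6.5080 = 1.2266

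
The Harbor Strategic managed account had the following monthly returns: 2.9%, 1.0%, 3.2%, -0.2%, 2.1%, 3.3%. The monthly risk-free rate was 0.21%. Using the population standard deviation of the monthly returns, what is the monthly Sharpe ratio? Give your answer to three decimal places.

1.442

μ = (2.9 + 1 + 3.2 − 0.2 + 2.1 + 3.3) / 6 = 12.30 / 6 = 2.0500%
Σ(r − μ)² = (2.9 − 2.0500)² + (1 − 2.0500)² + (3.2 − 2.0500)² + … = 9.7750
σ = √[9.7750 / 6] = 1.2764%
Sharpe = (μ − rf) / σ = (2.0500 − 0.21) / 1.2764 = 1.8400 / 1.2764 = 1.4416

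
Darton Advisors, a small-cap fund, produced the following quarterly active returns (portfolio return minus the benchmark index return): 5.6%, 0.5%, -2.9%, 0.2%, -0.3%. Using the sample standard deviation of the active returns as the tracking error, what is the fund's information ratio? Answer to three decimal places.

0.201

r̄ = (5.6 + 0.5 − 2.9 + 0.2 − 0.3) / 5 = 3.10 / 5 = 0.6200%
Σ(r − r̄)² = (5.6 − 0.6200)² + (0.5 − 0.6200)² + … = 38.2280
σ = √[38.2280 / 4] = 3.0914%
IR = r̄ / tracking error = 0.6200 / 3.0914 = 0.2006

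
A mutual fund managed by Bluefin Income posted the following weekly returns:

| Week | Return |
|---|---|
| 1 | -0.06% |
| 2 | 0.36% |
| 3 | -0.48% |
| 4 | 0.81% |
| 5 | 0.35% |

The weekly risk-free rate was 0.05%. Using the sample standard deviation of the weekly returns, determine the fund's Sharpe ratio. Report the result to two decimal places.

Mean return r̄ = 0.980 / 5 = 0.1960%
Sample σ = √[Σ(r − r̄)² / 4] = √[0.9501 / 4] = √0.2375 = 0.4873%
Sharpe = (r̄ − rf) / σ = (0.1960 − 0.05) / 0.4873 = 0.1460 / 0.4873 = 0.2996

0.30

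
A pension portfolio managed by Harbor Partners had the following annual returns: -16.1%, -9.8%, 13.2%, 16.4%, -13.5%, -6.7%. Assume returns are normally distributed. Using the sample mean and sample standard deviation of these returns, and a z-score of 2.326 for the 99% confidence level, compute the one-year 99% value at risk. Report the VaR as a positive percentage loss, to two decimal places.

r̄ = (-16.1 − 9.8 + 13.2 + 16.4 − 13.5 − 6.7) / 6 = -16.50 / 6 = -2.7500%
Σ(r − r̄)² = 980.2150; sample σ = √(980.2150/5) = 14.0015%
VaR = −(r̄ − z·σ) = −(-2.7500 − 2.326 × 14.0015) = −(-35.3175) = 35.3175%

35.32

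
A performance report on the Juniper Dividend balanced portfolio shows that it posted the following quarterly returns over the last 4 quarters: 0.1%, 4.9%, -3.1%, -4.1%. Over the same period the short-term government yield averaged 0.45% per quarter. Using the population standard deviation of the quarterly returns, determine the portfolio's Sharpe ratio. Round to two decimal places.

-0.29

r̄ = (0.1 + 4.9 − 3.1 − 4.1) / 4 = -2.20 / 4 = -0.5500%
Σ(r − r̄)² = (0.1 − (-0.5500))² + (4.9 − (-0.5500))² + … = 49.2300
population σ = √(49.2300 / 4) = √12.3075 = 3.5082%
Sharpe = (r̄ − rf) / σ = (-0.5500 − 0.45) / 3.5082 = -1.0000 / 3.5082 = -0.2850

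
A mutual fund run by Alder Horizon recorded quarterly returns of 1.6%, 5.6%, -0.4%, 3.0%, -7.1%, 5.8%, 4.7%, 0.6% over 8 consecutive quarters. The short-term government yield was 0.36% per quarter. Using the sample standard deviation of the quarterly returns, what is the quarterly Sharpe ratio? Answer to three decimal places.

r̄ = (1.6 + 5.6 − 0.4 + 3 − 7.1 + 5.8 + 4.7 + 0.6) / 8 = 13.80 / 8 = 1.7250%
Sample σ = √[Σ(r − r̄)² / 7] = √[125.7750 / 7] = √17.9679 = 4.2389%
Sharpe = (r̄ − rf) / σ = (1.7250 − 0.36) / 4.2389 = 1.3650 / 4.2389 = 0.3220

0.322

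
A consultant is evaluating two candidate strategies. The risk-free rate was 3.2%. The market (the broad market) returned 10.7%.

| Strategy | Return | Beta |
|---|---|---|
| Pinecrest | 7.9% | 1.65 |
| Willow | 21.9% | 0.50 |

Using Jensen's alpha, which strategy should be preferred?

Willow

Pinecrest: α = 7.9% − [3.2% + 1.65 × (10.7% − 3.2%)] = -7.675
Willow: α = 21.9% − [3.2% + 0.50 × (10.7% − 3.2%)] = 14.950
Highest: Willow (14.950).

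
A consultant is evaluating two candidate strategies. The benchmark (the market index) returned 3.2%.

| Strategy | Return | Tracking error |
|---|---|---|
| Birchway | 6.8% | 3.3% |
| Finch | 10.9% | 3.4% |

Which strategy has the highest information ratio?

Finch

Birchway: IR = (6.8% − 3.2%) / 3.3% = 1.091
Finch: IR = (10.9% − 3.2%) / 3.4% = 2.265
Highest: Finch (2.265).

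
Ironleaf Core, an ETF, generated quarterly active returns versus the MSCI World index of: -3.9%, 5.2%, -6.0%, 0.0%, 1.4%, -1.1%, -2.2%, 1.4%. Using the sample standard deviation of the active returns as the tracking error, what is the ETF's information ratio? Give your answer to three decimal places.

-0.187

r̄ = (-3.9 + 5.2 − 6 + 0 + 1.4 − 1.1 − 2.2 + 1.4) / 8 = -0.6500%
Sample σ = √[Σ(r − r̄)² / 7] = √[84.8400 / 7] = √12.1200 = 3.4814%
IR = r̄ / tracking error = -0.6500 / 3.4814 = -0.1867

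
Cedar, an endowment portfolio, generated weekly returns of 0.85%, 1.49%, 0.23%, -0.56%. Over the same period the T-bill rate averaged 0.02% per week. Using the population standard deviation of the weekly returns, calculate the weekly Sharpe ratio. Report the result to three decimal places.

0.636

r̄ = (0.85 + 1.49 + 0.23 − 0.56) / 4 = 0.5025%
Σ(r − r̄)² = (0.85 − 0.5025)² + (1.49 − 0.5025)² + … = 2.2991
population σ = √(2.2991 / 4) = √0.5748 = 0.7582%
Sharpe = (r̄ − rf) / σ = (0.5025 − 0.02) / 0.7582 = 0.4825 / 0.7582 = 0.6364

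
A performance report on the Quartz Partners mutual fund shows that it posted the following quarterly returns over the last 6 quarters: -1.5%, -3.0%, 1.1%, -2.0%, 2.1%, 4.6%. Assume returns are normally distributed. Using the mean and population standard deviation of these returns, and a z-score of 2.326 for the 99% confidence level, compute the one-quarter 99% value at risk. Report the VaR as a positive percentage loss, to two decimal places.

Mean return r̄ = 1.30 / 6 = 0.2167%
Σ(r − r̄)² = 41.7483; population σ = √(41.7483/6) = 2.6378%
VaR = −(r̄ − z·σ) = −(0.2167 − 2.326 × 2.6378) = −(-5.9188) = 5.9188%

5.92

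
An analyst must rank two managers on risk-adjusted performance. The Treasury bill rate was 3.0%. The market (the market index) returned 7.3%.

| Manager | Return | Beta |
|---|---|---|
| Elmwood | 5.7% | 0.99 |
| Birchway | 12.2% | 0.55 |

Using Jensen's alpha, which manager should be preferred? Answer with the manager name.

Elmwood: α = 5.7% − [3.0% + 0.99 × (7.3% − 3.0%)] = -1.557
Birchway: α = 12.2% − [3.0% + 0.55 × (7.3% − 3.0%)] = 6.835
Highest: Birchway (6.835).

Birchway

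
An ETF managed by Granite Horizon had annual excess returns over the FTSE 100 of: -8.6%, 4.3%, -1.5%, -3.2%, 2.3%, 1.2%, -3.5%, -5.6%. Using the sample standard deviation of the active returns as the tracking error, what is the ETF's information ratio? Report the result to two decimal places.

-0.43

r̄ = (-8.6 + 4.3 − 1.5 − 3.2 + 2.3 + 1.2 − 3.5 − 5.6) / 8 = -14.60 / 8 = -1.8250%
Σ(r − r̄)² = (-8.6 − (-1.8250))² + (4.3 − (-1.8250))² + … = 128.6350
σ = √[128.6350 / 7] = 4.2868%
IR = r̄ / tracking error = -1.8250 / 4.2868 = -0.4257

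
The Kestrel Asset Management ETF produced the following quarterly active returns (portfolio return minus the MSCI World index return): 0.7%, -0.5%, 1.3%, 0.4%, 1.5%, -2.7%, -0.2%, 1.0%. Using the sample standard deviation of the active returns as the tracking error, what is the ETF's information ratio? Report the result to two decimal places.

Mean return μ = 1.50 / 8 = 0.1875%
Sample std dev = √[12.8888 / 7] = 1.3569%
IR = μ / tracking error = 0.1875 / 1.3569 = 0.1382

0.14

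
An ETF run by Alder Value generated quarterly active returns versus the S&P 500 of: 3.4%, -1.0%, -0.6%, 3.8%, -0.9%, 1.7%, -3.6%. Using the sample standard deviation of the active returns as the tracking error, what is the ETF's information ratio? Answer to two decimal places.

0.15

Mean return r̄ = 2.80 / 7 = 0.4000%
Sample σ = √[Σ(r − r̄)² / 6] = √[42.9000 / 6] = √7.1500 = 2.6739%
IR = r̄ / tracking error = 0.4000 / 2.6739 = 0.1496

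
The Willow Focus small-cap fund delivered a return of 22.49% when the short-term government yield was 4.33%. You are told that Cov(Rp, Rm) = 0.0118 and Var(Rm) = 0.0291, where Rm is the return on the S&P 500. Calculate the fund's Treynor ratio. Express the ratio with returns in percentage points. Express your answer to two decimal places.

44.78

β = Cov / Var = 0.0118 / 0.0291 = 0.4055
Treynor = (Rp − Rf) / β = (22.49% − 4.33%) / 0.4055 = 18.16 / 0.4055 = 44.7842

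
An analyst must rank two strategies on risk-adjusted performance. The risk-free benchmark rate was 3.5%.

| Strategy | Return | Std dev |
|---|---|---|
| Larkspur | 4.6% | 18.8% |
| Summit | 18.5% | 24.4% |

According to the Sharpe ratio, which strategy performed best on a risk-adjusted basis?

Larkspur: Sharpe ratio = (4.6% − 3.5%) / 18.8% = 0.059
Summit: Sharpe ratio = (18.5% − 3.5%) / 24.4% = 0.615
Highest: Summit (0.615).

Summit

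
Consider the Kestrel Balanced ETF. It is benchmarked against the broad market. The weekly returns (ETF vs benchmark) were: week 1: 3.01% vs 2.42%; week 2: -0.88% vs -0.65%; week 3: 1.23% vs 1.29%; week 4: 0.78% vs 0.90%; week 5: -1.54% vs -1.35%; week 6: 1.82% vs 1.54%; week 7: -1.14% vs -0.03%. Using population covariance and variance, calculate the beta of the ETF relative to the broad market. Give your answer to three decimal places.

r̄p = 0.4686%,  r̄m = 0.5886%
Cov = Σ(rp − r̄p)(rm − r̄m) / 7 = 1.8758
Var(rm) = Σ(rm − r̄m)² / 7 = 1.5033
β = Cov / Var = 1.8758 / 1.5033 = 1.2478

1.248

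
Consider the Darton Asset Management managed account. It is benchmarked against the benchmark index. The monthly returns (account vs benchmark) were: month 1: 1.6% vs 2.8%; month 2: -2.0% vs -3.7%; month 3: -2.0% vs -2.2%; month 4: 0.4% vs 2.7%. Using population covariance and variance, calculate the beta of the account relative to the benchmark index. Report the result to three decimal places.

0.510

r̄p = -0.5000%,  r̄m = -0.1000%
Cov = Σ(rp − r̄p)(rm − r̄m) / 4 = 4.2900
Var(rm) = Σ(rm − r̄m)² / 4 = 8.4050
β = Cov / Var = 4.2900 / 8.4050 = 0.5104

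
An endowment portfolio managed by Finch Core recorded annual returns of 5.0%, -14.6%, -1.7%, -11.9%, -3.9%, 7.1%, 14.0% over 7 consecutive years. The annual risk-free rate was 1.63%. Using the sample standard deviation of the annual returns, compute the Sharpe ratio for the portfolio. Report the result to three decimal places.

Mean return r̄ = -6.00 / 7 = -0.8571%
Sample σ = √[Σ(r − r̄)² / 6] = √[639.1371 / 6] = √106.5229 = 10.3210%
Sharpe = (r̄ − rf) / σ = (-0.8571 − 1.63) / 10.3210 = -2.4871 / 10.3210 = -0.2410

-0.241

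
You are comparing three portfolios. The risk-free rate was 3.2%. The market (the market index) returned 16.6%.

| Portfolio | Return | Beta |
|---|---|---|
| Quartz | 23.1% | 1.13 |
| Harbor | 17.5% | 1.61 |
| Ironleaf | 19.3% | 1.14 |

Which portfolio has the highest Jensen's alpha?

Quartz

Quartz: α = 23.1% − [3.2% + 1.13 × (16.6% − 3.2%)] = 4.758
Harbor: α = 17.5% − [3.2% + 1.61 × (16.6% − 3.2%)] = -7.274
Ironleaf: α = 19.3% − [3.2% + 1.14 × (16.6% − 3.2%)] = 0.824
Highest: Quartz (4.758).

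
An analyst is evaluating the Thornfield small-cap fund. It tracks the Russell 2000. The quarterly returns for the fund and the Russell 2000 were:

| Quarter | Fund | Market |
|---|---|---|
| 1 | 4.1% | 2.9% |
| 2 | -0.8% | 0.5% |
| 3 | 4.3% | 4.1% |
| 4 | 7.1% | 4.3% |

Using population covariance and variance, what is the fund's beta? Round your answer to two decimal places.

r̄p = 3.6750%,  r̄m = 2.9500%
Cov = Σ(rp − r̄p)(rm − r̄m) / 4 = 4.0713
Var(rm) = Σ(rm − r̄m)² / 4 = 2.2875
β = Cov / Var = 4.0713 / 2.2875 = 1.7798

1.78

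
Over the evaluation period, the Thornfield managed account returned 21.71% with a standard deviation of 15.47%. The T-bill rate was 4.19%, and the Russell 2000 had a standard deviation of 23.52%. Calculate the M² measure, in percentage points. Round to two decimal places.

Sharpe = (Rp − Rf) / σp = (21.71% − 4.19%) / 15.47% = 1.1325
M² = Rf + Sharpe × σm = 4.19% + 1.1325 × 23.52% = 30.8264%

30.83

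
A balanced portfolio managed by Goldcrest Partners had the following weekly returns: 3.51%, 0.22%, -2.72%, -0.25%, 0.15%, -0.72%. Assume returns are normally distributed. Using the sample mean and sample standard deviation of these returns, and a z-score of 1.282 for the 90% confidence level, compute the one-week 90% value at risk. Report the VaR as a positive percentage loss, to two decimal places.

2.56

r̄ = (3.51 + 0.22 − 2.72 − 0.25 + 0.15 − 0.72) / 6 = 0.0317%
Σ(r − r̄)² = 20.3643; sample σ = √(20.3643/5) = 2.0181%
VaR = −(r̄ − z·σ) = −(0.0317 − 1.282 × 2.0181) = −(-2.5555) = 2.5555%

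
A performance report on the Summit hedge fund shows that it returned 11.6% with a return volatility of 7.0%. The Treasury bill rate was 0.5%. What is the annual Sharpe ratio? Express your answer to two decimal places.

Sharpe = (Rp − Rf) / σp = (11.6% − 0.5%) / 7.0% = 11.10% / 7.0% = 1.5857

1.59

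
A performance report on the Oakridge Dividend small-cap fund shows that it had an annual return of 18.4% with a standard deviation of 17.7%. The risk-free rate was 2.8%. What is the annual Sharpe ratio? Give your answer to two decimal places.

Sharpe = (Rp − Rf) / σp = (18.4% − 2.8%) / 17.7% = 15.60% / 17.7% = 0.8814

0.88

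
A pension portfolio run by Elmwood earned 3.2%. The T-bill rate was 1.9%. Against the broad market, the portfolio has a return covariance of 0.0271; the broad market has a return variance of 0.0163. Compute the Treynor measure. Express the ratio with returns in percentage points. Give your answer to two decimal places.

β = Cov / Var = 0.0271 / 0.0163 = 1.6626
Treynor = (Rp − Rf) / β = (3.2% − 1.9%) / 1.6626 = 1.30 / 1.6626 = 0.7819

0.78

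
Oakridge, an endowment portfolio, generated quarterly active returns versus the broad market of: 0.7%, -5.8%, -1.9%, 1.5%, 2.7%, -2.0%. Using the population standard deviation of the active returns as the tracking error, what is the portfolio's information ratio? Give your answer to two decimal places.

-0.28

r̄ = (0.7 − 5.8 − 1.9 + 1.5 + 2.7 − 2) / 6 = -4.80 / 6 = -0.8000%
Population σ = √[Σ(r − r̄)² / 6] = √[47.4400 / 6] = √7.9067 = 2.8119%
IR = r̄ / tracking error = -0.8000 / 2.8119 = -0.2845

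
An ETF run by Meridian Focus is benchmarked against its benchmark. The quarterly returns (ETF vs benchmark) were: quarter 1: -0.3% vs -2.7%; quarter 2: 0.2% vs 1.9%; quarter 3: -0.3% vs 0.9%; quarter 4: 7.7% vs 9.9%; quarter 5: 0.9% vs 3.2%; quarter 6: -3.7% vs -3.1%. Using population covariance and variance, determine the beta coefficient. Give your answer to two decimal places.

r̄p = 0.7500%,  r̄m = 1.6833%
Cov = Σ(rp − r̄p)(rm − r̄m) / 6 = 13.9875
Var(rm) = Σ(rm − r̄m)² / 6 = 18.7614
β = Cov / Var = 13.9875 / 18.7614 = 0.7455

0.75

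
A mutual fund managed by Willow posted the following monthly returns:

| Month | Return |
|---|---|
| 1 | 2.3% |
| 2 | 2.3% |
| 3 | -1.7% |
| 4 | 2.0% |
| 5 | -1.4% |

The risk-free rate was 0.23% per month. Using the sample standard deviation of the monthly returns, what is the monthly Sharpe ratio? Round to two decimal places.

Mean return r̄ = 3.50 / 5 = 0.7000%
Σ(r − r̄)² = (2.3 − 0.7000)² + (2.3 − 0.7000)² + … = 16.9800
σ = √[16.9800 / 4] = 2.0603%
Sharpe = (r̄ − rf) / σ = (0.7000 − 0.23) / 2.0603 = 0.4700 / 2.0603 = 0.2281

0.23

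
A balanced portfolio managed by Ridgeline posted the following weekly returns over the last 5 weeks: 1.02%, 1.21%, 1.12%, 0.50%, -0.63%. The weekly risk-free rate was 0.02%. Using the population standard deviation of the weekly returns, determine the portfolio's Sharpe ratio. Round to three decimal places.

0.914

r̄ = (1.02 + 1.21 + 1.12 + 0.5 − 0.63) / 5 = 0.6440%
Σ(r − r̄)² = (1.02 − 0.6440)² + (1.21 − 0.6440)² + … = 2.3321
population σ = √(2.3321 / 5) = √0.4664 = 0.6829%
Sharpe = (r̄ − rf) / σ = (0.6440 − 0.02) / 0.6829 = 0.6240 / 0.6829 = 0.9138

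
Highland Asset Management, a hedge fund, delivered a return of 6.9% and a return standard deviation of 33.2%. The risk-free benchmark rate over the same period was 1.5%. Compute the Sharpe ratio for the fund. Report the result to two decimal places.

0.16

Sharpe = (Rp − Rf) / σp = (6.9% − 1.5%) / 33.2% = 5.40% / 33.2% = 0.1627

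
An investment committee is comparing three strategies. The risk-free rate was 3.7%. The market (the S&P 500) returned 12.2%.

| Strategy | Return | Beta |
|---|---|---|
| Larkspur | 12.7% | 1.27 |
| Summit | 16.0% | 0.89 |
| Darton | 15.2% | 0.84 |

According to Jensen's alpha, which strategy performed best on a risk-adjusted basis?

Larkspur: α = 12.7% − [3.7% + 1.27 × (12.2% − 3.7%)] = -1.795
Summit: α = 16.0% − [3.7% + 0.89 × (12.2% − 3.7%)] = 4.735
Darton: α = 15.2% − [3.7% + 0.84 × (12.2% − 3.7%)] = 4.360
Highest: Summit (4.735).

Summit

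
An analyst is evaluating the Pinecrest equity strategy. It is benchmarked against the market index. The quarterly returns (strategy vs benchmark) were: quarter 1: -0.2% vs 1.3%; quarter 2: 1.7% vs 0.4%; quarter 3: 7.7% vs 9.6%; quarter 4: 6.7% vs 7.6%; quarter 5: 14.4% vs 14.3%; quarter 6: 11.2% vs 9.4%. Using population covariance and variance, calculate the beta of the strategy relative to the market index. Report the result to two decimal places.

r̄p = 6.9167%,  r̄m = 7.1000%
Cov = Σ(rp − r̄p)(rm − r̄m) / 6 = 23.6350
Var(rm) = Σ(rm − r̄m)² / 6 = 23.6933
β = Cov / Var = 23.6350 / 23.6933 = 0.9975

1.00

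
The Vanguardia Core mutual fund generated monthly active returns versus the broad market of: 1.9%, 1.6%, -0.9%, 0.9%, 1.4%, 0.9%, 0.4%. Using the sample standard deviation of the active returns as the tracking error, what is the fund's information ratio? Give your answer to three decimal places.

0.949

r̄ = (1.9 + 1.6 − 0.9 + 0.9 + 1.4 + 0.9 + 0.4) / 7 = 6.20 / 7 = 0.8857%
Σ(r − r̄)² = 5.2286; sample σ = √(5.2286/6) = 0.9335%
IR = r̄ / tracking error = 0.8857 / 0.9335 = 0.9488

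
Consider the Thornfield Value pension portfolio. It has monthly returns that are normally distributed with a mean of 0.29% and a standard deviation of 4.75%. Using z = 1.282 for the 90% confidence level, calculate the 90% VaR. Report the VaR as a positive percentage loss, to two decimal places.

VaR (as % loss) = −(μ − z·σ) = −(0.29% − 1.282 × 4.75%) = −(-5.7995%) = 5.7995%

5.80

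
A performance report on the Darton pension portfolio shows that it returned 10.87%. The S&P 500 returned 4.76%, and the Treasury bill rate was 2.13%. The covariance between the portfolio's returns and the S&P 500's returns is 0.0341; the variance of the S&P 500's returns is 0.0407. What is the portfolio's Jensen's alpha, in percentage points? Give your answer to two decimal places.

6.54

β = Cov / Var = 0.0341 / 0.0407 = 0.8378
E[R] = Rf + β(Rm − Rf) = 2.13% + 0.8378 × (4.76% − 2.13%) = 4.3334%
α = Rp − E[R] = 10.87% − 4.3334% = 6.5366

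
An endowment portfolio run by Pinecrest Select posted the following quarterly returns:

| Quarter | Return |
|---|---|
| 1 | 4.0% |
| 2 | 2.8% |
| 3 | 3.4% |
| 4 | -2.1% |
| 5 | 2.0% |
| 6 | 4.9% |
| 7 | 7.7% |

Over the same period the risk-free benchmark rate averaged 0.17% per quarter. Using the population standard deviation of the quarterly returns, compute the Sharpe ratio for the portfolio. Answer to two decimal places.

μ = (4 + 2.8 + 3.4 − 2.1 + 2 + 4.9 + 7.7) / 7 = 3.2429%
Σ(r − μ)² = (4 − 3.2429)² + (2.8 − 3.2429)² + … = 53.4971
population σ = √(53.4971 / 7) = √7.6424 = 2.7645%
Sharpe = (μ − rf) / σ = (3.2429 − 0.17) / 2.7645 = 3.0729 / 2.7645 = 1.1116

1.11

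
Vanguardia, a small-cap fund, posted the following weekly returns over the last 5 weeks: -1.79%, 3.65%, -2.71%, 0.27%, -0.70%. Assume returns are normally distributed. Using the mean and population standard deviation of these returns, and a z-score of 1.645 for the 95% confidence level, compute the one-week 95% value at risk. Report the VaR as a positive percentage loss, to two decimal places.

3.87

r̄ = (-1.79 + 3.65 − 2.71 + 0.27 − 0.7) / 5 = -1.280 / 5 = -0.2560%
Σ(r − r̄)² = (-1.79 − (-0.2560))² + (3.65 − (-0.2560))² + (-2.71 − (-0.2560))² + … = 24.1059
population σ = √(24.1059 / 5) = √4.8212 = 2.1957%
VaR = −(r̄ − z·σ) = −(-0.2560 − 1.645 × 2.1957) = −(-3.8679) = 3.8679%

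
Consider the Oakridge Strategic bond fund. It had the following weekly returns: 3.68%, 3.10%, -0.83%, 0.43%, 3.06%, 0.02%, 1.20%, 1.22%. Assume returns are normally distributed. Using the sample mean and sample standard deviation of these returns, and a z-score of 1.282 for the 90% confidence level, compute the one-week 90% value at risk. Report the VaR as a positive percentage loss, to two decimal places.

0.61

r̄ = (3.68 + 3.1 − 0.83 + 0.43 + 3.06 + 0.02 + 1.2 + 1.22) / 8 = 11.880 / 8 = 1.4850%
Σ(r − r̄)² = 18.6768; sample σ = √(18.6768/7) = 1.6334%
VaR = −(r̄ − z·σ) = −(1.4850 − 1.282 × 1.6334) = −(-0.6090) = 0.6090%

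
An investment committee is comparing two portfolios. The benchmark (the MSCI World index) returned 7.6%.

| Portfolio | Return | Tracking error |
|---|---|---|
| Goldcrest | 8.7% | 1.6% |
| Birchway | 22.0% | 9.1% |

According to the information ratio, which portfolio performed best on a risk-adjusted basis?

Birchway

Goldcrest: IR = (8.7% − 7.6%) / 1.6% = 0.688
Birchway: IR = (22.0% − 7.6%) / 9.1% = 1.582
Highest: Birchway (1.582).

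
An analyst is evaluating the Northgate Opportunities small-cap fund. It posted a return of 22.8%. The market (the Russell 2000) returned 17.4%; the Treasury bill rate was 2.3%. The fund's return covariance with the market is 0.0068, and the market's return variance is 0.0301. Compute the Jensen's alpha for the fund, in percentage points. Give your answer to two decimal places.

17.09

β = Cov / Var = 0.0068 / 0.0301 = 0.2259
E[R] = Rf + β(Rm − Rf) = 2.3% + 0.2259 × (17.4% − 2.3%) = 5.7111%
α = Rp − E[R] = 22.8% − 5.7111% = 17.0889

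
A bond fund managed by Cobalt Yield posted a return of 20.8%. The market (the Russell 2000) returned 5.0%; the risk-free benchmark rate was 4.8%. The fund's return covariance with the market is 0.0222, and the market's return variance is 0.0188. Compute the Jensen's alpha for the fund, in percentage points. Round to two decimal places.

15.76

β = Cov / Var = 0.0222 / 0.0188 = 1.1809
E[R] = Rf + β(Rm − Rf) = 4.8% + 1.1809 × (5.0% − 4.8%) = 5.0362%
α = Rp − E[R] = 20.8% − 5.0362% = 15.7638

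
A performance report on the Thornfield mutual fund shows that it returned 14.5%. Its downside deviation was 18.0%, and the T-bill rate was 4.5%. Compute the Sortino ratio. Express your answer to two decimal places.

Sortino = (Rp − Rf) / σd = (14.5% − 4.5%) / 18.0% = 10.00% / 18.0% = 0.5556

0.56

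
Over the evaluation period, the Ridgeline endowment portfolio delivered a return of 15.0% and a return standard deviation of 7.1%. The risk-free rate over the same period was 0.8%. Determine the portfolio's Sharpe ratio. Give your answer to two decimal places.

Sharpe = (Rp − Rf) / σp = (15.0% − 0.8%) / 7.1% = 14.20% / 7.1% = 2.0000

2.00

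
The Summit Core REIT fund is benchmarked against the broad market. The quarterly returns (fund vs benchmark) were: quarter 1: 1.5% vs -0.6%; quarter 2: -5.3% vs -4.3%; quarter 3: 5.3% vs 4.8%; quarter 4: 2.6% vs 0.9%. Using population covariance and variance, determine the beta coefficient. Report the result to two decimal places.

1.15

r̄p = 1.0250%,  r̄m = 0.2000%
Cov = Σ(rp − r̄p)(rm − r̄m) / 4 = 12.2125
Var(rm) = Σ(rm − r̄m)² / 4 = 10.6350
β = Cov / Var = 12.2125 / 10.6350 = 1.1483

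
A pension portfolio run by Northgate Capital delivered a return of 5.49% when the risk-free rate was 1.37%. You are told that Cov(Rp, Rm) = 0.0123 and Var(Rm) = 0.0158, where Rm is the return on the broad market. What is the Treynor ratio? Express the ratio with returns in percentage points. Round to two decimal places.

5.29

β = Cov / Var = 0.0123 / 0.0158 = 0.7785
Treynor = (Rp − Rf) / β = (5.49% − 1.37%) / 0.7785 = 4.12 / 0.7785 = 5.2922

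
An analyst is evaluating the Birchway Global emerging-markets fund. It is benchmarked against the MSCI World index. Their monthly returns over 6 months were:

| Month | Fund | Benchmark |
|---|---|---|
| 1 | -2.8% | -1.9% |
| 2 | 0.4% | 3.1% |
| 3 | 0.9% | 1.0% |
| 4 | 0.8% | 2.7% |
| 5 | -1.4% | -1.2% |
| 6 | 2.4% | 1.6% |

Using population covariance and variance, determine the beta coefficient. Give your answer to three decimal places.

0.714

r̄p = 0.0500%,  r̄m = 0.8833%
Cov = Σ(rp − r̄p)(rm − r̄m) / 6 = 2.4792
Var(rm) = Σ(rm − r̄m)² / 6 = 3.4714
β = Cov / Var = 2.4792 / 3.4714 = 0.7142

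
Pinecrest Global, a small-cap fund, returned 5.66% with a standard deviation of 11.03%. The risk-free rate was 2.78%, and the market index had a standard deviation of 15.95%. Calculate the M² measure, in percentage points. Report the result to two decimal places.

6.94

Sharpe = (Rp − Rf) / σp = (5.66% − 2.78%) / 11.03% = 0.2611
M² = Rf + Sharpe × σm = 2.78% + 0.2611 × 15.95% = 6.9445%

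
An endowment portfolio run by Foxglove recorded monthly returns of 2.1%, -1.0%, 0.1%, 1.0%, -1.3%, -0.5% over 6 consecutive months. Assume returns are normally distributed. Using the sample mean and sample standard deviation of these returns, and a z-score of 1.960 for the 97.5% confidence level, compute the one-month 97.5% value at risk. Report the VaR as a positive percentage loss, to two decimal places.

2.46

Mean return r̄ = 0.40 / 6 = 0.0667%
Σ(r − r̄)² = 8.3333; sample σ = √(8.3333/5) = 1.2910%
VaR = −(r̄ − z·σ) = −(0.0667 − 1.960 × 1.2910) = −(-2.4637) = 2.4637%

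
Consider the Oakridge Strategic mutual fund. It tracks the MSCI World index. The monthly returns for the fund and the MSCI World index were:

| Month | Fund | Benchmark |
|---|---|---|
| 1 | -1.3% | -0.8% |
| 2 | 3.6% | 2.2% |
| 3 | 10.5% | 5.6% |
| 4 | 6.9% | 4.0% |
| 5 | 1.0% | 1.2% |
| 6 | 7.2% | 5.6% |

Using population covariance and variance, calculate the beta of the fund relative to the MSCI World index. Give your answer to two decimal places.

r̄p = 4.6500%,  r̄m = 2.9667%
Cov = Σ(rp − r̄p)(rm − r̄m) / 6 = 9.0183
Var(rm) = Σ(rm − r̄m)² / 6 = 5.4722
β = Cov / Var = 9.0183 / 5.4722 = 1.6480

1.65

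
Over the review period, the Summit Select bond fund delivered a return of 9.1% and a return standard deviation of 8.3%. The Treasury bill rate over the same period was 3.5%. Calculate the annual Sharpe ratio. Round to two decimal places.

Sharpe = (Rp − Rf) / σp = (9.1% − 3.5%) / 8.3% = 5.60% / 8.3% = 0.6747

0.67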